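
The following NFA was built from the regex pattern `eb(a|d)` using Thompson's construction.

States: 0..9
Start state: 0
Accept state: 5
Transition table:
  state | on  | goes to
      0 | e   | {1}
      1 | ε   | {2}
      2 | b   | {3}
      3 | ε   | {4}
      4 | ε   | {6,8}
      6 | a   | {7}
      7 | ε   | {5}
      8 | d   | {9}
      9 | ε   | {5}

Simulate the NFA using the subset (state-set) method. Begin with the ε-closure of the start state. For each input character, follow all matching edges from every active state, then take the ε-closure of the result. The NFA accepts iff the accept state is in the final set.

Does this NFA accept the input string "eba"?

Answer: ACCEPT

Steps:
initial (ε-close {0}): {0}
'e' @ 1: {1,2}
'b' @ 2: {3,4,6,8}
'a' @ 3: {5,7}  (accept∈set)
end set {5,7} — state 5 in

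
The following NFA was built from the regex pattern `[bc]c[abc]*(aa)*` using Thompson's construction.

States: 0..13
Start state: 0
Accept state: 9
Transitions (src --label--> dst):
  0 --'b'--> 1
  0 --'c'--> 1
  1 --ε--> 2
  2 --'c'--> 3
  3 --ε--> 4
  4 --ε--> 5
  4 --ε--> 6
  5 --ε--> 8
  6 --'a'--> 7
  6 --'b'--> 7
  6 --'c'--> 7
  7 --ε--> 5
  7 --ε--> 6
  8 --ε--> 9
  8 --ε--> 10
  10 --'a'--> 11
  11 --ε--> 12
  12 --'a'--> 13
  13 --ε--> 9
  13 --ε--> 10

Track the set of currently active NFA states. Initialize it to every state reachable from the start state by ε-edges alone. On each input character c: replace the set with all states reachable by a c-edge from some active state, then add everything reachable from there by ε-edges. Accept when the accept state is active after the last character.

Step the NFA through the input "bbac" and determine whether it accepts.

Answer: REJECT

Derivation:
start: ε-closure({0}) = {0}
'b' @ 1: {1,2}
'b' @ 2: {}  — no active states
rest 'ac' ignored (set empty)
after full input: {}  (accept=9 not in)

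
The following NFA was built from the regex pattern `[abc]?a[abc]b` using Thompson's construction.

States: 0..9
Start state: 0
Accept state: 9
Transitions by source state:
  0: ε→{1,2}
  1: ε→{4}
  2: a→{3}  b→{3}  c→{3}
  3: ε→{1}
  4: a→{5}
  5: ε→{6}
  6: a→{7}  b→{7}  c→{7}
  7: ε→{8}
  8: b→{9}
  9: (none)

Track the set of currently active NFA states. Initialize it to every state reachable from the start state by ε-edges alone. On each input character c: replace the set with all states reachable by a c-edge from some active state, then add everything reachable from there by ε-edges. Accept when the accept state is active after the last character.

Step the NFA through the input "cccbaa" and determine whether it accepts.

start: ε-closure({0}) = {0,1,2,4}
'c' @ 1: {1,3,4}
'c' @ 2: {}  — no active states
rest 'cbaa' ignored (set empty)
final: {}; accept 9 not in set

Answer: REJECT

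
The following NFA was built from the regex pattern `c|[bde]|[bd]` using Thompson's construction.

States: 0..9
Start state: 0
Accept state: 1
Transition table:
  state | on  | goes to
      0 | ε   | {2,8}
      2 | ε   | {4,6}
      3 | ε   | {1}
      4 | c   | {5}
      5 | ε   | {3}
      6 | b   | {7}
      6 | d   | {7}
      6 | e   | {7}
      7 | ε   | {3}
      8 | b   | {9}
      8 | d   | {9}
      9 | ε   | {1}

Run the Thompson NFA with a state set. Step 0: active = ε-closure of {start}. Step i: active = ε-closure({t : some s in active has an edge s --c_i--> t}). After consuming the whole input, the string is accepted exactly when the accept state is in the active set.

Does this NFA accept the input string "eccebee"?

initial (ε-close {0}): {0,2,4,6,8}
'e' @ 1: {1,3,7}  [accepting]
'c' @ 2: {}  — no active states
rest 'cebee' ignored (set empty)
after full input: {}  (accept=1 not in)

Answer: REJECT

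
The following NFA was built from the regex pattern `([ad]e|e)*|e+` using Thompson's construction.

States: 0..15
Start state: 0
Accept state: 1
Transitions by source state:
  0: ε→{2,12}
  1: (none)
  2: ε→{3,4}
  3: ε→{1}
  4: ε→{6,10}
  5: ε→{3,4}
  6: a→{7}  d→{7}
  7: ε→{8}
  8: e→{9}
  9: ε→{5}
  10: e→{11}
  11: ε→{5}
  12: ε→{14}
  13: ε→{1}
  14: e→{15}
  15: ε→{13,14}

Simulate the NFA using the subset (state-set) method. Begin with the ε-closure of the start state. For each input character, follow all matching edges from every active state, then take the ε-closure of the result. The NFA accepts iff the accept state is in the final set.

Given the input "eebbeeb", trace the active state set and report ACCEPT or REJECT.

Answer: REJECT

Steps:
S₀ = ε-closure({0}) = {0,1,2,3,4,6,10,12,14}
'e' @ 1: {1,3,4,5,6,10,11,13,14,15}  [accepting]
'e' @ 2: {1,3,4,5,6,10,11,13,14,15}  [accepting]
'b' @ 3: {}  — state set empty
rest 'beeb' ignored (set empty)
after full input: {}  (accept=1 not in)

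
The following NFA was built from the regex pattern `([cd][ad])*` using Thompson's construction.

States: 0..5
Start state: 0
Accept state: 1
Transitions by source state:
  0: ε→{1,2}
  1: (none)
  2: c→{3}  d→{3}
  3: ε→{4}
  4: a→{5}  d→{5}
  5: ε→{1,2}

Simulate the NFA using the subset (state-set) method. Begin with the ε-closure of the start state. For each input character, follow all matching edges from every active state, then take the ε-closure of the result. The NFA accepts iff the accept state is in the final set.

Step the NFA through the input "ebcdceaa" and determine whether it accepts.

Answer: REJECT

Steps:
initial (ε-close {0}): {0,1,2}
'e' @ 1: {}  — state set empty
rest 'bcdceaa' ignored (set empty)
final: {}; accept 1 not in set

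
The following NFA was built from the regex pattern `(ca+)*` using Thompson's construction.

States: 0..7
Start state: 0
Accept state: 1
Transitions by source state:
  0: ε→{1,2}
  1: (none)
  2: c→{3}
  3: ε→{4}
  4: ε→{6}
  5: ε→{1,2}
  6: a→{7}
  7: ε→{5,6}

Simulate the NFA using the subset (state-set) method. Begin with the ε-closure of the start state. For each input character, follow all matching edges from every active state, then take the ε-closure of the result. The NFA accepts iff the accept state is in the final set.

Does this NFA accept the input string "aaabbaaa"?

start: ε-closure({0}) = {0,1,2}
'a' @ 1: {}  — dead — no transitions
rest 'aabbaaa' ignored (set empty)
end set {} — state 1 not in

Answer: REJECT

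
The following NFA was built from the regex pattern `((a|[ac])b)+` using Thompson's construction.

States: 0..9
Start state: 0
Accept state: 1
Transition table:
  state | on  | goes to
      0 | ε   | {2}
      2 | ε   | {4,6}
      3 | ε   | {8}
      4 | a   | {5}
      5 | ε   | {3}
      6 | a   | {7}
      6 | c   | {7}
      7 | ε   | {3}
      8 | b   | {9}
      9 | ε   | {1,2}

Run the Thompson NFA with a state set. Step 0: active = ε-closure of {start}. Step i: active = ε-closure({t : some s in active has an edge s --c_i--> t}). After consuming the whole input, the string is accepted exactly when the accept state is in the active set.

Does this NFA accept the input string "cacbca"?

Answer: REJECT

Trace:
start: ε-closure({0}) = {0,2,4,6}
'c' @ 1: {3,7,8}
'a' @ 2: {}  — state set empty
rest 'cbca' ignored (set empty)
after full input: {}  (accept=1 not in)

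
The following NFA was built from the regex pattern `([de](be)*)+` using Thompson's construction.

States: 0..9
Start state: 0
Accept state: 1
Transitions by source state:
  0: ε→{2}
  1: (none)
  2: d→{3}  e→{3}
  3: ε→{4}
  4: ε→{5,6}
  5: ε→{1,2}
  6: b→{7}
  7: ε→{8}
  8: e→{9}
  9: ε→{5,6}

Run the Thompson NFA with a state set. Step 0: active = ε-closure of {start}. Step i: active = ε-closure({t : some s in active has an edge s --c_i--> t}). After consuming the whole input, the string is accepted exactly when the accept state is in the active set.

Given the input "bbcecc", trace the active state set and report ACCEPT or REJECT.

initial (ε-close {0}): {0,2}
'b' @ 1: {}  — state set empty
rest 'bcecc' ignored (set empty)
after full input: {}  (accept=1 not in)

Answer: REJECT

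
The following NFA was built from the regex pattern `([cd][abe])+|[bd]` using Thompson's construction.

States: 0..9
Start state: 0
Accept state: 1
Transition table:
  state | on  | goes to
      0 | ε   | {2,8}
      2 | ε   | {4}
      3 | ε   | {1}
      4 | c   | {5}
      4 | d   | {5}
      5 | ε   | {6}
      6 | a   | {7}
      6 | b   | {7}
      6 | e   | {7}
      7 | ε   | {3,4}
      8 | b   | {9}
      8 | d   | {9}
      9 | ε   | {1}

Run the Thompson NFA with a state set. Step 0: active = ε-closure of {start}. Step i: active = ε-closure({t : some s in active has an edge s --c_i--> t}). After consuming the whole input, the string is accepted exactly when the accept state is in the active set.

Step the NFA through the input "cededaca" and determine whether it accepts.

S₀ = ε-closure({0}) = {0,2,4,8}
'c' @ 1: {5,6}
'e' @ 2: {1,3,4,7}  ✓accept
'd' @ 3: {5,6}
'e' @ 4: {1,3,4,7}  ✓accept
'd' @ 5: {5,6}
'a' @ 6: {1,3,4,7}  ✓accept
'c' @ 7: {5,6}
'a' @ 8: {1,3,4,7}  ✓accept
end set {1,3,4,7} — state 1 in

Answer: ACCEPT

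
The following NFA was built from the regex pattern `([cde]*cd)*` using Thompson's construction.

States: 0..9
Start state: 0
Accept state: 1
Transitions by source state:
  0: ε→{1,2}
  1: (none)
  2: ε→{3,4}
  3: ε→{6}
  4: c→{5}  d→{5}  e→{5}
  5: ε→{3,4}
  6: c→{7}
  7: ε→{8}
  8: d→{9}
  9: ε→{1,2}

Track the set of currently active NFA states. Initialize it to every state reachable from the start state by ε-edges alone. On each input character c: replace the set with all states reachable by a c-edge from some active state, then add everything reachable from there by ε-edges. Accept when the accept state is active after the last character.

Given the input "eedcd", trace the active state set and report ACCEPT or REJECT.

Answer: ACCEPT

Trace:
start: ε-closure({0}) = {0,1,2,3,4,6}
'e' @ 1: {3,4,5,6}
'e' @ 2: {3,4,5,6}
'd' @ 3: {3,4,5,6}
'c' @ 4: {3,4,5,6,7,8}
'd' @ 5: {1,2,3,4,5,6,9}  [accepting]
final: {1,2,3,4,5,6,9}; accept 1 in set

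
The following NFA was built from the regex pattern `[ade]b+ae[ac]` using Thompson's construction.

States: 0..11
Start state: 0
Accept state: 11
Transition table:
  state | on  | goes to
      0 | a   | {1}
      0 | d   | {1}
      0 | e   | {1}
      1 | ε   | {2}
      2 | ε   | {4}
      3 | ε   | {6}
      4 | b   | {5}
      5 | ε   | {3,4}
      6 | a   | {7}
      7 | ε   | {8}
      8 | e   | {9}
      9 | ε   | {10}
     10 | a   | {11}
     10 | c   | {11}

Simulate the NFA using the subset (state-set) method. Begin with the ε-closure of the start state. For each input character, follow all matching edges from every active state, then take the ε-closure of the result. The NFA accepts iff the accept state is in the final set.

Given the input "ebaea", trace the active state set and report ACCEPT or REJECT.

Answer: ACCEPT

Steps:
start: ε-closure({0}) = {0}
'e' @ 1: {1,2,4}
'b' @ 2: {3,4,5,6}
'a' @ 3: {7,8}
'e' @ 4: {9,10}
'a' @ 5: {11}  (accept∈set)
after full input: {11}  (accept=11 in)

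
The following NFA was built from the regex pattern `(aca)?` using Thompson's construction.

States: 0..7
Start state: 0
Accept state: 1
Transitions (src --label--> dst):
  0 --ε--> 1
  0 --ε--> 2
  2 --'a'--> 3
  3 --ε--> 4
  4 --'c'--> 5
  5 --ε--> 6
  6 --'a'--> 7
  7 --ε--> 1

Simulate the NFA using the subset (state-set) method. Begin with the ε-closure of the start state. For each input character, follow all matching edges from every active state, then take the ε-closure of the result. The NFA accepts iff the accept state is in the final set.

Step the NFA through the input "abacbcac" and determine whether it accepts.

initial (ε-close {0}): {0,1,2}
'a' @ 1: {3,4}
'b' @ 2: {}  — no active states
rest 'acbcac' ignored (set empty)
after full input: {}  (accept=1 not in)

Answer: REJECT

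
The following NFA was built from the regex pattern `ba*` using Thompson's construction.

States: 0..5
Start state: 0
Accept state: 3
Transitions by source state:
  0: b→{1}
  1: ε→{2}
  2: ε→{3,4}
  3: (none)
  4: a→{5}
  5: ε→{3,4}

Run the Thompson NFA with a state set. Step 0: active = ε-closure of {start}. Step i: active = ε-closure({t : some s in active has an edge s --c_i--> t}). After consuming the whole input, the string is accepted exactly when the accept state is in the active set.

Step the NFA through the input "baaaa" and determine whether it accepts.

Answer: ACCEPT

Steps:
start: ε-closure({0}) = {0}
'b' @ 1: {1,2,3,4}  [accepting]
'a' @ 2: {3,4,5}  [accepting]
'a' @ 3: {3,4,5}  [accepting]
'a' @ 4: {3,4,5}  [accepting]
'a' @ 5: {3,4,5}  [accepting]
end set {3,4,5} — state 3 in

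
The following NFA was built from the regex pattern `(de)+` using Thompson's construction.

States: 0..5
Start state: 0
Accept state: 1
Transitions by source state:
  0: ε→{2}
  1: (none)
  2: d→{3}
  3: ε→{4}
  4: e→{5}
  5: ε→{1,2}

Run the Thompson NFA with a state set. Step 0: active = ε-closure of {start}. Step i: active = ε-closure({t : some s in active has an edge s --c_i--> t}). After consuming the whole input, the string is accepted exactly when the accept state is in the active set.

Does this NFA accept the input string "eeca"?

start: ε-closure({0}) = {0,2}
'e' @ 1: {}  — state set empty
rest 'eca' ignored (set empty)
after full input: {}  (accept=1 not in)

Answer: REJECT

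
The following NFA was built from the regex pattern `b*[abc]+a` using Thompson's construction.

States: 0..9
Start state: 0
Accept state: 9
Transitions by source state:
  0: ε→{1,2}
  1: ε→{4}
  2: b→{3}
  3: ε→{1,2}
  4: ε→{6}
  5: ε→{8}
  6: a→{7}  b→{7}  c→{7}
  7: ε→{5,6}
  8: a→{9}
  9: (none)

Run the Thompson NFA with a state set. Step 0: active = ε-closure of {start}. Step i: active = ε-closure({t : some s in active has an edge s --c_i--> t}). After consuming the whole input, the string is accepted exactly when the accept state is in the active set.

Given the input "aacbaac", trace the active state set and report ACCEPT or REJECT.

start: ε-closure({0}) = {0,1,2,4,6}
'a' @ 1: {5,6,7,8}
'a' @ 2: {5,6,7,8,9}  ✓accept
'c' @ 3: {5,6,7,8}
'b' @ 4: {5,6,7,8}
'a' @ 5: {5,6,7,8,9}  ✓accept
'a' @ 6: {5,6,7,8,9}  ✓accept
'c' @ 7: {5,6,7,8}
final: {5,6,7,8}; accept 9 not in set

Answer: REJECT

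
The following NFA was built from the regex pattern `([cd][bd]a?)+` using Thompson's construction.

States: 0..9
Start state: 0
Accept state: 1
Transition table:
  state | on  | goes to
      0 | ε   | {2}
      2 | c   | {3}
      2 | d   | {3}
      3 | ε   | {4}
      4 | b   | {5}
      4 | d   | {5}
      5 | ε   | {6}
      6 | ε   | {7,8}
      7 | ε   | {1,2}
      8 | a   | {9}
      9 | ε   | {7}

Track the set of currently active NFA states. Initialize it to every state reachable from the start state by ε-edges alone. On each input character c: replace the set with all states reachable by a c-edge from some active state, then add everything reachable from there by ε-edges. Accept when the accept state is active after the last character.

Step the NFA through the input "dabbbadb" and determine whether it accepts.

S₀ = ε-closure({0}) = {0,2}
'd' @ 1: {3,4}
'a' @ 2: {}  — state set empty
rest 'bbbadb' ignored (set empty)
end set {} — state 1 not in

Answer: REJECT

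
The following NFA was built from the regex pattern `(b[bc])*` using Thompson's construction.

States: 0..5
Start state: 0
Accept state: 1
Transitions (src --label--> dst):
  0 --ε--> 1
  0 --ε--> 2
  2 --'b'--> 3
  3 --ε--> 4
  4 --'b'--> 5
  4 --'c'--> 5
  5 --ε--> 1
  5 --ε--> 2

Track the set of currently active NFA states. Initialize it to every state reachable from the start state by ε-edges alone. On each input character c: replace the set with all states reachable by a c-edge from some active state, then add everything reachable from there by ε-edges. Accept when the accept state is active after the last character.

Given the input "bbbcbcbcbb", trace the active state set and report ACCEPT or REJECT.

Answer: ACCEPT

Trace:
initial (ε-close {0}): {0,1,2}
'b' @ 1: {3,4}
'b' @ 2: {1,2,5}  [accepting]
'b' @ 3: {3,4}
'c' @ 4: {1,2,5}  [accepting]
'b' @ 5: {3,4}
'c' @ 6: {1,2,5}  [accepting]
'b' @ 7: {3,4}
'c' @ 8: {1,2,5}  [accepting]
'b' @ 9: {3,4}
'b' @ 10: {1,2,5}  [accepting]
end set {1,2,5} — state 1 in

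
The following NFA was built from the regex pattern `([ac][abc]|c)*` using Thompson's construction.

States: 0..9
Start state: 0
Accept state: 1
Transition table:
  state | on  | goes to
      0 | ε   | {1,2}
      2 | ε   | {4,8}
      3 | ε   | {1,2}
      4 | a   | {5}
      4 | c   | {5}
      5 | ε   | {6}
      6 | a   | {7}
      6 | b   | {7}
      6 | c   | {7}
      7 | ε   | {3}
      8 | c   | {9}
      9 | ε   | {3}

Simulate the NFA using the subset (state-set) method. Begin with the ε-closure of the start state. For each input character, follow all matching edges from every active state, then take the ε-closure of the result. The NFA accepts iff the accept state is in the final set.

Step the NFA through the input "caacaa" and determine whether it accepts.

initial (ε-close {0}): {0,1,2,4,8}
'c' @ 1: {1,2,3,4,5,6,8,9}  [accepting]
'a' @ 2: {1,2,3,4,5,6,7,8}  [accepting]
'a' @ 3: {1,2,3,4,5,6,7,8}  [accepting]
'c' @ 4: {1,2,3,4,5,6,7,8,9}  [accepting]
'a' @ 5: {1,2,3,4,5,6,7,8}  [accepting]
'a' @ 6: {1,2,3,4,5,6,7,8}  [accepting]
after full input: {1,2,3,4,5,6,7,8}  (accept=1 in)

Answer: ACCEPT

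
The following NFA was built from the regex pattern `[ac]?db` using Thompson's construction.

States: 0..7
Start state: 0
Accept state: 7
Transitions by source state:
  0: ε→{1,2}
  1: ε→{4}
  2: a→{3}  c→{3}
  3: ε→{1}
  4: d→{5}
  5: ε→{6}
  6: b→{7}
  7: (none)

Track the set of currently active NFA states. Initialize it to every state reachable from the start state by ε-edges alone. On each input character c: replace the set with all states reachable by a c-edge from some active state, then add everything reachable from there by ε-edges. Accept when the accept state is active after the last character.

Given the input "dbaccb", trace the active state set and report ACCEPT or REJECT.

S₀ = ε-closure({0}) = {0,1,2,4}
'd' @ 1: {5,6}
'b' @ 2: {7}  ✓accept
'a' @ 3: {}  — dead — no transitions
rest 'ccb' ignored (set empty)
after full input: {}  (accept=7 not in)

Answer: REJECT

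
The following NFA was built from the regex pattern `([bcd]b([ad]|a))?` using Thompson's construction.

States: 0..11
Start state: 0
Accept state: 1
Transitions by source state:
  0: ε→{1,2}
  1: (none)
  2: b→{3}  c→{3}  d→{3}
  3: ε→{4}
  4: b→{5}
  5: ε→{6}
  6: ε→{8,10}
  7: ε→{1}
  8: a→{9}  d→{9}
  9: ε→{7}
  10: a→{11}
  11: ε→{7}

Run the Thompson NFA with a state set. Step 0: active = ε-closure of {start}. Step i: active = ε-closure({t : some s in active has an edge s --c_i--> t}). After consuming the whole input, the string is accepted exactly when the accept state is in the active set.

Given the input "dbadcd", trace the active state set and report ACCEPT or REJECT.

initial (ε-close {0}): {0,1,2}
'd' @ 1: {3,4}
'b' @ 2: {5,6,8,10}
'a' @ 3: {1,7,9,11}  [accepting]
'd' @ 4: {}  — state set empty
rest 'cd' ignored (set empty)
after full input: {}  (accept=1 not in)

Answer: REJECT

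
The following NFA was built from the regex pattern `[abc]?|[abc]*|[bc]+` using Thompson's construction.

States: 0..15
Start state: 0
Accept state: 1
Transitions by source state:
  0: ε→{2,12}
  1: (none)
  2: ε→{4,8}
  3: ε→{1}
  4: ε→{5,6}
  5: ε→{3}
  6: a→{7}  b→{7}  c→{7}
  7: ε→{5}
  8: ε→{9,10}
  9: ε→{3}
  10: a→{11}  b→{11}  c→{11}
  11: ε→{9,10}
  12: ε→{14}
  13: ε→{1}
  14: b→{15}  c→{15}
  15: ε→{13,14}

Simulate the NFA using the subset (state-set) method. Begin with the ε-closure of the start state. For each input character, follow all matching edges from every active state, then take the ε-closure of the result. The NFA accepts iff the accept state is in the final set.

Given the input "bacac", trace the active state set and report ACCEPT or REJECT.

start: ε-closure({0}) = {0,1,2,3,4,5,6,8,9,10,12,14}
'b' @ 1: {1,3,5,7,9,10,11,13,14,15}  [accepting]
'a' @ 2: {1,3,9,10,11}  [accepting]
'c' @ 3: {1,3,9,10,11}  [accepting]
'a' @ 4: {1,3,9,10,11}  [accepting]
'c' @ 5: {1,3,9,10,11}  [accepting]
final: {1,3,9,10,11}; accept 1 in set

Answer: ACCEPT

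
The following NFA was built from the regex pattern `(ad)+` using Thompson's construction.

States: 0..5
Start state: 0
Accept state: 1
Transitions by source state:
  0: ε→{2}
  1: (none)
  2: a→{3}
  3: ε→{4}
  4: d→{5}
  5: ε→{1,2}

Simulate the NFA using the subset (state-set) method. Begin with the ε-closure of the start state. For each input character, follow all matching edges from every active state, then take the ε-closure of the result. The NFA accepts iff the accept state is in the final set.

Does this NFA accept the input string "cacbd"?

start: ε-closure({0}) = {0,2}
'c' @ 1: {}  — no active states
rest 'acbd' ignored (set empty)
final: {}; accept 1 not in set

Answer: REJECT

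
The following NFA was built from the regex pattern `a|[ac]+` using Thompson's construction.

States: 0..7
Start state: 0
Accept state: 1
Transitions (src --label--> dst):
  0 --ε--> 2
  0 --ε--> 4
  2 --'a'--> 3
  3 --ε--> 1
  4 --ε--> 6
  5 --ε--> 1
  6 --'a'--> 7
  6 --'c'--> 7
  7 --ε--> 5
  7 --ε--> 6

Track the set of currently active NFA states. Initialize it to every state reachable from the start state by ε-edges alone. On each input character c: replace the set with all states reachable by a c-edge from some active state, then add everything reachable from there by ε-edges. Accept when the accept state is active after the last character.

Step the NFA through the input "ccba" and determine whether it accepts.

Answer: REJECT

Derivation:
S₀ = ε-closure({0}) = {0,2,4,6}
'c' @ 1: {1,5,6,7}  ✓accept
'c' @ 2: {1,5,6,7}  ✓accept
'b' @ 3: {}  — state set empty
rest 'a' ignored (set empty)
end set {} — state 1 not in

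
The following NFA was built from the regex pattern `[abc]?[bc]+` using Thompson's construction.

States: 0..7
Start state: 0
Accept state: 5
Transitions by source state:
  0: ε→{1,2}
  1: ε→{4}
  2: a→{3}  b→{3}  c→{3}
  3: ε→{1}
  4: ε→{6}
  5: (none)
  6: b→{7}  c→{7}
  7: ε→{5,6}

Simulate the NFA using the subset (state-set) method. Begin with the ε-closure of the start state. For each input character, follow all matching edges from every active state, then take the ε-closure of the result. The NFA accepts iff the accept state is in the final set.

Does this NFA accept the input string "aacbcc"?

Answer: REJECT

Derivation:
S₀ = ε-closure({0}) = {0,1,2,4,6}
'a' @ 1: {1,3,4,6}
'a' @ 2: {}  — no active states
rest 'cbcc' ignored (set empty)
end set {} — state 5 not in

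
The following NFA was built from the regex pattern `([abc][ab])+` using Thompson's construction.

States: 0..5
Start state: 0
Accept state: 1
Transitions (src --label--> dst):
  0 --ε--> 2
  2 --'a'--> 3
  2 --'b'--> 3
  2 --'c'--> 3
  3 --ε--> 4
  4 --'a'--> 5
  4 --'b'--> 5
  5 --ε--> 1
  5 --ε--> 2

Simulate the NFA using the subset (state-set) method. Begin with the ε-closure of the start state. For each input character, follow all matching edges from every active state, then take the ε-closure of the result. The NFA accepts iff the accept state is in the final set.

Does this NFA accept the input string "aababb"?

initial (ε-close {0}): {0,2}
'a' @ 1: {3,4}
'a' @ 2: {1,2,5}  ✓accept
'b' @ 3: {3,4}
'a' @ 4: {1,2,5}  ✓accept
'b' @ 5: {3,4}
'b' @ 6: {1,2,5}  ✓accept
final: {1,2,5}; accept 1 in set

Answer: ACCEPT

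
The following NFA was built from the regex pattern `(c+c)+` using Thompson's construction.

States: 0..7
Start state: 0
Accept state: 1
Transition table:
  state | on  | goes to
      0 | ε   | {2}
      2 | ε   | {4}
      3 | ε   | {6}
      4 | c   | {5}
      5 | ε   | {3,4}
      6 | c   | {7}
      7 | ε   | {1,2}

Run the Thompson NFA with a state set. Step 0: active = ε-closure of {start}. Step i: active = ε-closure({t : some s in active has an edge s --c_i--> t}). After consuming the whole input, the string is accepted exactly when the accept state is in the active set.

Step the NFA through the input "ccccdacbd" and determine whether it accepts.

Answer: REJECT

Steps:
start: ε-closure({0}) = {0,2,4}
'c' @ 1: {3,4,5,6}
'c' @ 2: {1,2,3,4,5,6,7}  ✓accept
'c' @ 3: {1,2,3,4,5,6,7}  ✓accept
'c' @ 4: {1,2,3,4,5,6,7}  ✓accept
'd' @ 5: {}  — dead — no transitions
rest 'acbd' ignored (set empty)
end set {} — state 1 not in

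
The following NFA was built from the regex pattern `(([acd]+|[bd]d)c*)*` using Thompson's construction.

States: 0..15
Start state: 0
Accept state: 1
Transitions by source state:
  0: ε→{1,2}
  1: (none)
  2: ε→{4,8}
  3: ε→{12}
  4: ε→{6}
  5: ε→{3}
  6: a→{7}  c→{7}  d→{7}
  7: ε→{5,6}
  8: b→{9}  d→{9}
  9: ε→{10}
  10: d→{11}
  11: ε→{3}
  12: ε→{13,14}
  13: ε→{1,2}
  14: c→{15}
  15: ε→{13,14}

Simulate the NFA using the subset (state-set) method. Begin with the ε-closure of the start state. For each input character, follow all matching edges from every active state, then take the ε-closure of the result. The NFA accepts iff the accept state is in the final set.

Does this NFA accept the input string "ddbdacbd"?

S₀ = ε-closure({0}) = {0,1,2,4,6,8}
'd' @ 1: {1,2,3,4,5,6,7,8,9,10,12,13,14}  (accept∈set)
'd' @ 2: {1,2,3,4,5,6,7,8,9,10,11,12,13,14}  (accept∈set)
'b' @ 3: {9,10}
'd' @ 4: {1,2,3,4,6,8,11,12,13,14}  (accept∈set)
'a' @ 5: {1,2,3,4,5,6,7,8,12,13,14}  (accept∈set)
'c' @ 6: {1,2,3,4,5,6,7,8,12,13,14,15}  (accept∈set)
'b' @ 7: {9,10}
'd' @ 8: {1,2,3,4,6,8,11,12,13,14}  (accept∈set)
end set {1,2,3,4,6,8,11,12,13,14} — state 1 in

Answer: ACCEPT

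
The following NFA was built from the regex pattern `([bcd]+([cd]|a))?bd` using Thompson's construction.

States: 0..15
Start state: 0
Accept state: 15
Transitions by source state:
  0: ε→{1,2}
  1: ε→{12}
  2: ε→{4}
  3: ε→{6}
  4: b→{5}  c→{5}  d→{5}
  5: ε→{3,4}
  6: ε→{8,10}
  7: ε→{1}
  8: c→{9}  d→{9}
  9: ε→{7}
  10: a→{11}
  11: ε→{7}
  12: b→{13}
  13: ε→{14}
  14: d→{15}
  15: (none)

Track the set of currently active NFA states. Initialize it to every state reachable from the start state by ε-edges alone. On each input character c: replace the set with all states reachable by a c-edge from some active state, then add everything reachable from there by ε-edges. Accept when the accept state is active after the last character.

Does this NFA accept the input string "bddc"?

initial (ε-close {0}): {0,1,2,4,12}
'b' @ 1: {3,4,5,6,8,10,13,14}
'd' @ 2: {1,3,4,5,6,7,8,9,10,12,15}  ✓accept
'd' @ 3: {1,3,4,5,6,7,8,9,10,12}
'c' @ 4: {1,3,4,5,6,7,8,9,10,12}
end set {1,3,4,5,6,7,8,9,10,12} — state 15 not in

Answer: REJECT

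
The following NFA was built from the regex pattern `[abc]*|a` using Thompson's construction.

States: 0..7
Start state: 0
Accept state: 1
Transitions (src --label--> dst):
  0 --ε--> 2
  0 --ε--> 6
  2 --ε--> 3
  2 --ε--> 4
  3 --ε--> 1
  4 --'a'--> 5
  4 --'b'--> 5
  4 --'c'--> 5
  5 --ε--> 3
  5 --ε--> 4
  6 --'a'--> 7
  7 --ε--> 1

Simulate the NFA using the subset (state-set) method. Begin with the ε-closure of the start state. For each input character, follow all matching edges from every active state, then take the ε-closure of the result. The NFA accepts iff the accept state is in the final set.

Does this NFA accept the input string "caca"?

Answer: ACCEPT

Derivation:
initial (ε-close {0}): {0,1,2,3,4,6}
'c' @ 1: {1,3,4,5}  ✓accept
'a' @ 2: {1,3,4,5}  ✓accept
'c' @ 3: {1,3,4,5}  ✓accept
'a' @ 4: {1,3,4,5}  ✓accept
end set {1,3,4,5} — state 1 in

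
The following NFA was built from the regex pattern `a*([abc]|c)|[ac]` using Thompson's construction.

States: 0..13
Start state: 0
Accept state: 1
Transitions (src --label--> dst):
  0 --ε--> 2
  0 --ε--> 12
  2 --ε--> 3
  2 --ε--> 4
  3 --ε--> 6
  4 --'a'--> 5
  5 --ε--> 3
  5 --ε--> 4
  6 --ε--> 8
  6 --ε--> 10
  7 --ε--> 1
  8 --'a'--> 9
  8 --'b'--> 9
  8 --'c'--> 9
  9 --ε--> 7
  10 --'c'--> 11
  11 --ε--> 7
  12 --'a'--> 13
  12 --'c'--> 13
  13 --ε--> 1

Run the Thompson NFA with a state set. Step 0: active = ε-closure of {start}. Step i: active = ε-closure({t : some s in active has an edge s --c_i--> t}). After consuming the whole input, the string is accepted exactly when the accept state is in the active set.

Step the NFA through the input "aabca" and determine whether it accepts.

initial (ε-close {0}): {0,2,3,4,6,8,10,12}
'a' @ 1: {1,3,4,5,6,7,8,9,10,13}  (accept∈set)
'a' @ 2: {1,3,4,5,6,7,8,9,10}  (accept∈set)
'b' @ 3: {1,7,9}  (accept∈set)
'c' @ 4: {}  — dead — no transitions
rest 'a' ignored (set empty)
after full input: {}  (accept=1 not in)

Answer: REJECT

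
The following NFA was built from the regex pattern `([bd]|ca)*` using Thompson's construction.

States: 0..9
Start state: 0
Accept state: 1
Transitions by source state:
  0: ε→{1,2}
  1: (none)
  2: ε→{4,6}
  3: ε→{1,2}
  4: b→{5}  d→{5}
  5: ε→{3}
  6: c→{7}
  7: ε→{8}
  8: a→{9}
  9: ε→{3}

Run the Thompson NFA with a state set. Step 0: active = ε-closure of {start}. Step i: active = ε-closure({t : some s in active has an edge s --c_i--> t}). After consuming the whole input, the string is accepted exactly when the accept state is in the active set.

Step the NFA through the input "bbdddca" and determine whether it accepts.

start: ε-closure({0}) = {0,1,2,4,6}
'b' @ 1: {1,2,3,4,5,6}  ✓accept
'b' @ 2: {1,2,3,4,5,6}  ✓accept
'd' @ 3: {1,2,3,4,5,6}  ✓accept
'd' @ 4: {1,2,3,4,5,6}  ✓accept
'd' @ 5: {1,2,3,4,5,6}  ✓accept
'c' @ 6: {7,8}
'a' @ 7: {1,2,3,4,6,9}  ✓accept
end set {1,2,3,4,6,9} — state 1 in

Answer: ACCEPT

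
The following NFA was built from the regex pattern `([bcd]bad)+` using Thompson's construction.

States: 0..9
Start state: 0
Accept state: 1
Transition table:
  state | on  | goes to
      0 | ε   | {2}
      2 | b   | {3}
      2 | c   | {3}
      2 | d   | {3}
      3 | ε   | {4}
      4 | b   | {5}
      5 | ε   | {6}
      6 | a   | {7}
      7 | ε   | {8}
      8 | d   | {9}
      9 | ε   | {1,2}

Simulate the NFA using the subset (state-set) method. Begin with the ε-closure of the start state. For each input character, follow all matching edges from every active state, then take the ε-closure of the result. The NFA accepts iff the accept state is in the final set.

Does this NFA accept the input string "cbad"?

start: ε-closure({0}) = {0,2}
'c' @ 1: {3,4}
'b' @ 2: {5,6}
'a' @ 3: {7,8}
'd' @ 4: {1,2,9}  [accepting]
after full input: {1,2,9}  (accept=1 in)

Answer: ACCEPT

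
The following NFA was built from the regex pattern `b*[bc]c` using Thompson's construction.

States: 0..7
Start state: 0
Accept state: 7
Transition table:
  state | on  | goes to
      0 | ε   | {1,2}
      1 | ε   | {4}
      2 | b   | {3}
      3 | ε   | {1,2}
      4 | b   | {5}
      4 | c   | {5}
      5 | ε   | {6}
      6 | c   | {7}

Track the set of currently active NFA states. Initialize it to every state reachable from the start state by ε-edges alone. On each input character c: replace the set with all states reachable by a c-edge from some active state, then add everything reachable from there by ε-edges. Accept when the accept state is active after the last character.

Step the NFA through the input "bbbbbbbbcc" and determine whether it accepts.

start: ε-closure({0}) = {0,1,2,4}
'b' @ 1: {1,2,3,4,5,6}
'b' @ 2: {1,2,3,4,5,6}
'b' @ 3: {1,2,3,4,5,6}
'b' @ 4: {1,2,3,4,5,6}
'b' @ 5: {1,2,3,4,5,6}
'b' @ 6: {1,2,3,4,5,6}
'b' @ 7: {1,2,3,4,5,6}
'b' @ 8: {1,2,3,4,5,6}
'c' @ 9: {5,6,7}  ✓accept
'c' @ 10: {7}  ✓accept
end set {7} — state 7 in

Answer: ACCEPT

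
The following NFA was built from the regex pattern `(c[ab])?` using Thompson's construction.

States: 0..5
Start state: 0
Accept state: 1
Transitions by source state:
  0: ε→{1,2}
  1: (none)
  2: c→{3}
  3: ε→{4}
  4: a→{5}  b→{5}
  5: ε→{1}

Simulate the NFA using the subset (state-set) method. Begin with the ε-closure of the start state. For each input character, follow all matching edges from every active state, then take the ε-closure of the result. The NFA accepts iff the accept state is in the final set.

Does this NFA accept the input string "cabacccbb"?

Answer: REJECT

Derivation:
S₀ = ε-closure({0}) = {0,1,2}
'c' @ 1: {3,4}
'a' @ 2: {1,5}  (accept∈set)
'b' @ 3: {}  — state set empty
rest 'acccbb' ignored (set empty)
final: {}; accept 1 not in set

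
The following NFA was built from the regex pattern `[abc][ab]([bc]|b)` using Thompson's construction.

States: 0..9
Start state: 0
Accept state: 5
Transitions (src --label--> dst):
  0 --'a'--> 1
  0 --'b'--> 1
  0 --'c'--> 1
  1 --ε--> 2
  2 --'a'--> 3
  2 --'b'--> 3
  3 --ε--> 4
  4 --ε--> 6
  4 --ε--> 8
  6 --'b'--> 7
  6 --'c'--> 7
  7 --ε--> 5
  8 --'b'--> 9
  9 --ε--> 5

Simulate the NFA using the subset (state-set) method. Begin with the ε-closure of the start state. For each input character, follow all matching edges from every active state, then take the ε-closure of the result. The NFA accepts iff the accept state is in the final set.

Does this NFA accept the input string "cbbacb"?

start: ε-closure({0}) = {0}
'c' @ 1: {1,2}
'b' @ 2: {3,4,6,8}
'b' @ 3: {5,7,9}  (accept∈set)
'a' @ 4: {}  — no active states
rest 'cb' ignored (set empty)
end set {} — state 5 not in

Answer: REJECT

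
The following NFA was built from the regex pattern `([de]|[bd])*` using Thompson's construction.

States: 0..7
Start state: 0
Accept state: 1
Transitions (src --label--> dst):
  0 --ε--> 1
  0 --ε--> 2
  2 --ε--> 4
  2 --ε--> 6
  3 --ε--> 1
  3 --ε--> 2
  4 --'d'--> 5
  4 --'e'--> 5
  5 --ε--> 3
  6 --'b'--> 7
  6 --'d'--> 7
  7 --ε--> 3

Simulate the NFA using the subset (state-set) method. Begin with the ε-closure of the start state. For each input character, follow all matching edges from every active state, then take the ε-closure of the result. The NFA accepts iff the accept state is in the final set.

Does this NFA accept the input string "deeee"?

Answer: ACCEPT

Derivation:
S₀ = ε-closure({0}) = {0,1,2,4,6}
'd' @ 1: {1,2,3,4,5,6,7}  [accepting]
'e' @ 2: {1,2,3,4,5,6}  [accepting]
'e' @ 3: {1,2,3,4,5,6}  [accepting]
'e' @ 4: {1,2,3,4,5,6}  [accepting]
'e' @ 5: {1,2,3,4,5,6}  [accepting]
after full input: {1,2,3,4,5,6}  (accept=1 in)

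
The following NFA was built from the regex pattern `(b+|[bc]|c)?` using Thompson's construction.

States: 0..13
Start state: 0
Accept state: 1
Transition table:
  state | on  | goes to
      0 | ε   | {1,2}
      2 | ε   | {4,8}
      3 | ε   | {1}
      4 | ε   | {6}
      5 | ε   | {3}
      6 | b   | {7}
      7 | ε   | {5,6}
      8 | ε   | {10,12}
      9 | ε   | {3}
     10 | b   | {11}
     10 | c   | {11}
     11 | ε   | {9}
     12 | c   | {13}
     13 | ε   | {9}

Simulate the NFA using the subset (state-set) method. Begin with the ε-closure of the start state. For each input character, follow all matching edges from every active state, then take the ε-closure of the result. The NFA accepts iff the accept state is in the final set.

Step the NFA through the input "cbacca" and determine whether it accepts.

initial (ε-close {0}): {0,1,2,4,6,8,10,12}
'c' @ 1: {1,3,9,11,13}  ✓accept
'b' @ 2: {}  — no active states
rest 'acca' ignored (set empty)
end set {} — state 1 not in

Answer: REJECT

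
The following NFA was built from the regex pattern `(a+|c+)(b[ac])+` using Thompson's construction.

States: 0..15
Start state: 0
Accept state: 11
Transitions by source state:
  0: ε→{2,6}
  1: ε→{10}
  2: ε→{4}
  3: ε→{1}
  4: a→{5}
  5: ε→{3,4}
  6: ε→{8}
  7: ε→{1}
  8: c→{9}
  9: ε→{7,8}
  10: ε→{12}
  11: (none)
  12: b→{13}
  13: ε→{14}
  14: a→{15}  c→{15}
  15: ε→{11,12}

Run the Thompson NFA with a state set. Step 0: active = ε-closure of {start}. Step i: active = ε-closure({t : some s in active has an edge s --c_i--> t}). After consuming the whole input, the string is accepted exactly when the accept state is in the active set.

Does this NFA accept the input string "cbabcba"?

Answer: ACCEPT

Trace:
S₀ = ε-closure({0}) = {0,2,4,6,8}
'c' @ 1: {1,7,8,9,10,12}
'b' @ 2: {13,14}
'a' @ 3: {11,12,15}  ✓accept
'b' @ 4: {13,14}
'c' @ 5: {11,12,15}  ✓accept
'b' @ 6: {13,14}
'a' @ 7: {11,12,15}  ✓accept
end set {11,12,15} — state 11 in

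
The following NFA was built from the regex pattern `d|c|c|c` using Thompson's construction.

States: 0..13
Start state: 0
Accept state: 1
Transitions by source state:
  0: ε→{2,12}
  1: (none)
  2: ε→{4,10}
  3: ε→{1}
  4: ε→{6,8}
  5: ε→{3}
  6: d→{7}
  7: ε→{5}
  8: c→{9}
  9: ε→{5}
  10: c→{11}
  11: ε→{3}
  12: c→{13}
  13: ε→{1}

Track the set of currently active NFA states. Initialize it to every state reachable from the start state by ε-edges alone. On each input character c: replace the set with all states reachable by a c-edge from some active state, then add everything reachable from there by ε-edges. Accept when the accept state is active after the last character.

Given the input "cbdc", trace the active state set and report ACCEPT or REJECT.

Answer: REJECT

Trace:
start: ε-closure({0}) = {0,2,4,6,8,10,12}
'c' @ 1: {1,3,5,9,11,13}  [accepting]
'b' @ 2: {}  — state set empty
rest 'dc' ignored (set empty)
final: {}; accept 1 not in set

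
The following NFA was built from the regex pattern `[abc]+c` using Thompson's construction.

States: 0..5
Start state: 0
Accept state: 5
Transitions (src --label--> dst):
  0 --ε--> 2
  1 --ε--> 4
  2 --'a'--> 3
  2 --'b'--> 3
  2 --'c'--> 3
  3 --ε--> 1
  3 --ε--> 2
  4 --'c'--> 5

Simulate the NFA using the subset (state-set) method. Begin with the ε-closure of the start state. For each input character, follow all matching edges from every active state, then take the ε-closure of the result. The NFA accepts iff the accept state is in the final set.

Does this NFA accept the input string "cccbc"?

Answer: ACCEPT

Trace:
S₀ = ε-closure({0}) = {0,2}
'c' @ 1: {1,2,3,4}
'c' @ 2: {1,2,3,4,5}  [accepting]
'c' @ 3: {1,2,3,4,5}  [accepting]
'b' @ 4: {1,2,3,4}
'c' @ 5: {1,2,3,4,5}  [accepting]
after full input: {1,2,3,4,5}  (accept=5 in)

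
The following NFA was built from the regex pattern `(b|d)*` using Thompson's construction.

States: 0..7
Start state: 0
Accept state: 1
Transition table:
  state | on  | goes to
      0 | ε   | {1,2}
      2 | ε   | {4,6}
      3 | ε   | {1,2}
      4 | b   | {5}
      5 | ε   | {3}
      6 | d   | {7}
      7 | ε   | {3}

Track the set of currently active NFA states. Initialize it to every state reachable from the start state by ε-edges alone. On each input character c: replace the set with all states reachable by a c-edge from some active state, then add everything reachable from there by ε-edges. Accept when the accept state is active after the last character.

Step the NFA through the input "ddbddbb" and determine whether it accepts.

Answer: ACCEPT

Steps:
start: ε-closure({0}) = {0,1,2,4,6}
'd' @ 1: {1,2,3,4,6,7}  [accepting]
'd' @ 2: {1,2,3,4,6,7}  [accepting]
'b' @ 3: {1,2,3,4,5,6}  [accepting]
'd' @ 4: {1,2,3,4,6,7}  [accepting]
'd' @ 5: {1,2,3,4,6,7}  [accepting]
'b' @ 6: {1,2,3,4,5,6}  [accepting]
'b' @ 7: {1,2,3,4,5,6}  [accepting]
end set {1,2,3,4,5,6} — state 1 in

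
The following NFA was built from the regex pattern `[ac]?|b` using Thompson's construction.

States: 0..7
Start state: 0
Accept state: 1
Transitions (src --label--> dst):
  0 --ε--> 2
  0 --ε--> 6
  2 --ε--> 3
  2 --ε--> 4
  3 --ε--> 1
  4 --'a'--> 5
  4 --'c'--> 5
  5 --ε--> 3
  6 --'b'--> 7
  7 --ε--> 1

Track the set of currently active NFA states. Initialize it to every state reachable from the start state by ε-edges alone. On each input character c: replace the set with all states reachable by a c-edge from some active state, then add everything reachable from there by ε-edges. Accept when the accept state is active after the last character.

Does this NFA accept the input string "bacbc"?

Answer: REJECT

Trace:
initial (ε-close {0}): {0,1,2,3,4,6}
'b' @ 1: {1,7}  ✓accept
'a' @ 2: {}  — state set empty
rest 'cbc' ignored (set empty)
after full input: {}  (accept=1 not in)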